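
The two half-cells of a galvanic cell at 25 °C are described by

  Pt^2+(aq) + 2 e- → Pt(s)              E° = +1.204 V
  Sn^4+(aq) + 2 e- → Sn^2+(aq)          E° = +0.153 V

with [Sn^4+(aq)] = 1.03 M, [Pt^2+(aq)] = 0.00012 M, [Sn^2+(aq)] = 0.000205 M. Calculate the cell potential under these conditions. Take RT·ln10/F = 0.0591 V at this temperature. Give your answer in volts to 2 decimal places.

Pt²⁺/Pt is reduced (cathode, E° = +1.204 V) and Sn⁴⁺/Sn²⁺ is oxidized (anode).
E°cell = +1.204 − (+0.153) = +1.051 V, with n = 2 electrons transferred.
The balanced reaction is Pt^2+(aq) + Sn^2+(aq) → Pt(s) + Sn^4+(aq), so Q = [Sn^4+(aq)] / ([Pt^2+(aq)]·[Sn^2+(aq)]) = 4.19×10^7 and log Q = 7.622.
By the Nernst equation, E = +1.051 − (0.0591/2)·(7.622) = +0.83 V.

+0.83 V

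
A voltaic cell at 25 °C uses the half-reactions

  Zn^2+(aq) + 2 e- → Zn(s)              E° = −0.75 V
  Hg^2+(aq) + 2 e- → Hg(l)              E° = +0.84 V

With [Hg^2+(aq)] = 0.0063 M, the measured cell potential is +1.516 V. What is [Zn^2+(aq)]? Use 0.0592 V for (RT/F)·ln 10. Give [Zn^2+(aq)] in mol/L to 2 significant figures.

2.0 M

The Hg²⁺/Hg couple has the larger reduction potential, so it is the cathode: E°cell = +0.84 − (−0.75) = +1.59 V and n = 2.
Rearranging E = E° − (0.0592/n)·log Q gives log Q = 2(+1.59 − (+1.516))/0.0592 = 2.500.
For Hg^2+(aq) + Zn(s) → Hg(l) + Zn^2+(aq), the reaction quotient is Q = [Zn^2+(aq)] / [Hg^2+(aq)].
Substituting the known concentrations and solving, log [Zn^2+(aq)] = 0.299 and [Zn^2+(aq)] = 2.0 M.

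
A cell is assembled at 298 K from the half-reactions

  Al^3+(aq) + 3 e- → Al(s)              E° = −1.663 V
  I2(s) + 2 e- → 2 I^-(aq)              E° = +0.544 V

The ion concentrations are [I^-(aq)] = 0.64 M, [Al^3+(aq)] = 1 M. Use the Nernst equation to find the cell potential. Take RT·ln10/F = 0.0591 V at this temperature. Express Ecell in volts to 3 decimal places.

+2.218 V

I₂/I⁻ is reduced (cathode, E° = +0.544 V) and Al³⁺/Al is oxidized (anode).
E°cell = E°cat − E°an = +0.544 − (−1.663) = +2.207 V; n = 6.
For the overall reaction 3 I2(s) + 2 Al(s) → 6 I^-(aq) + 2 Al^3+(aq), Q = [I^-(aq)]^6·[Al^3+(aq)]^2 = 0.0687, giving log Q = −1.163.
By the Nernst equation, E = +2.207 − (0.0591/6)·(−1.163) = +2.218 V.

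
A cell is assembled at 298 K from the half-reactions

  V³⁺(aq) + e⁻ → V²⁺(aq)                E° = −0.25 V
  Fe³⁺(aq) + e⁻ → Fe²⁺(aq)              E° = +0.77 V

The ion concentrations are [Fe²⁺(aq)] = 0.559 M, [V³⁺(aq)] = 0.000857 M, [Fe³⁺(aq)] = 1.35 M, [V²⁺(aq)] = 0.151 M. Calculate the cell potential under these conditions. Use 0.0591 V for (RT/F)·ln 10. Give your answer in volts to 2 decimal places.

Since E°(Fe³⁺/Fe²⁺) > E°(V³⁺/V²⁺), Fe³⁺/Fe²⁺ serves as the cathode.
E°cell = E°cat − E°an = +0.77 − (−0.25) = +1.02 V; n = 1.
For the overall reaction Fe³⁺(aq) + V²⁺(aq) → Fe²⁺(aq) + V³⁺(aq), Q = ([Fe²⁺(aq)]·[V³⁺(aq)]) / ([Fe³⁺(aq)]·[V²⁺(aq)]) = 0.00235, giving log Q = −2.629.
By the Nernst equation, E = +1.02 − (0.0591/1)·(−2.629) = +1.18 V.

+1.18 V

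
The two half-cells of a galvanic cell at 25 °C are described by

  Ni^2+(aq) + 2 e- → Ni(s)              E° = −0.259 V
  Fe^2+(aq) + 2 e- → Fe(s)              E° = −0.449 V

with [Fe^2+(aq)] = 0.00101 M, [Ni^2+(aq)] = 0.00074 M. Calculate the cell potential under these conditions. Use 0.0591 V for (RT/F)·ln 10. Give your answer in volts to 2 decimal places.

+0.19 V

Since E°(Ni²⁺/Ni) > E°(Fe²⁺/Fe), Ni²⁺/Ni serves as the cathode.
E°cell = −0.259 − (−0.449) = +0.190 V, with n = 2 electrons transferred.
The balanced reaction is Ni^2+(aq) + Fe(s) → Ni(s) + Fe^2+(aq), so Q = [Fe^2+(aq)] / [Ni^2+(aq)] = 1.36 and log Q = 0.135.
E = E° − (0.0591/n)·log Q = +0.190 − (0.0591/2)(0.135) = +0.19 V.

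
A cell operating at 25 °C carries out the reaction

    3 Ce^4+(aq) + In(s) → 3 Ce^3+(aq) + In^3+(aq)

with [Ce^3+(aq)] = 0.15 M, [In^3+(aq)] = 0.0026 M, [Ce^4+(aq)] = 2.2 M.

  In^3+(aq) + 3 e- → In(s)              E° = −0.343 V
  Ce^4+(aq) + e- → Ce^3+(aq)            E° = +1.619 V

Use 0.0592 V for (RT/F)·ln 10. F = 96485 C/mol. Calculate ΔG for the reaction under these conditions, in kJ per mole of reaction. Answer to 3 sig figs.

With Ce⁴⁺/Ce³⁺ reduced at the cathode, E°cell = +1.619 − (−0.343) = +1.962 V and n = 3.
Here Q = ([Ce^3+(aq)]^3·[In^3+(aq)]) / [Ce^4+(aq)]^3 = 8.24×10^−7 (log Q = −6.084), giving E = +1.962 − (0.0592/3)·(−6.084) = +2.0821 V.
Then ΔG = −nFE = −3 × 96485 × +2.0821 J/mol = −603 kJ/mol.

−603 kJ/mol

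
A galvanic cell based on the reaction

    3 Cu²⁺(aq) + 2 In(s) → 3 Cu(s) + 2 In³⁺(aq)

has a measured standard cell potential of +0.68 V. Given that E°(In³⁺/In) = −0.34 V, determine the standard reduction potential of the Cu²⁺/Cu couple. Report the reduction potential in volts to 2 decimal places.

In the reaction as written the Cu²⁺/Cu couple is reduced (cathode) and In³⁺/In is oxidized (anode), so E°cell = E°(Cu²⁺/Cu) − E°(In³⁺/In).
E°(Cu²⁺/Cu) = E°cell + E°(anode) = +0.68 + (−0.34) = +0.34 V.

+0.34 V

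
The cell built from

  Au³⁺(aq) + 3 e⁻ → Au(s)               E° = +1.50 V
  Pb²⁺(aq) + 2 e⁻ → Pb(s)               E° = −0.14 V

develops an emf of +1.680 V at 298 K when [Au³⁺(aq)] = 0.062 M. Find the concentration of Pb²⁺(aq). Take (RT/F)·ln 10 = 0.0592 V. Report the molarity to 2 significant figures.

0.0070 M

With Au³⁺/Au at the cathode and Pb²⁺/Pb at the anode, E°cell = +1.50 − (−0.14) = +1.64 V (n = 6).
Rearranging E = E° − (0.0592/n)·log Q gives log Q = 6(+1.64 − (+1.680))/0.0592 = −4.054.
Balancing electrons gives 2 Au³⁺(aq) + 3 Pb(s) → 2 Au(s) + 3 Pb²⁺(aq); thus Q = [Pb²⁺(aq)]^3 / [Au³⁺(aq)]^2.
Substituting the known concentrations and solving, log [Pb²⁺(aq)] = −2.156 and [Pb²⁺(aq)] = 0.0070 M.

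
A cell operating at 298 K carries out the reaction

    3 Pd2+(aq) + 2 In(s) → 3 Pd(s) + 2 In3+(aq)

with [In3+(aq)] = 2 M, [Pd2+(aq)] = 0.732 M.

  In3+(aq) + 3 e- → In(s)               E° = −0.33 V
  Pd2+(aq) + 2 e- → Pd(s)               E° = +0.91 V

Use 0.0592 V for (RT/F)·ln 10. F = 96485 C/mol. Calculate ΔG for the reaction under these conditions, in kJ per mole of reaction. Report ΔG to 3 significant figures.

−712 kJ/mol

The standard cell potential is +0.91 − (−0.33) = +1.24 V, with n = 6 electrons in the balanced equation.
Q = [In3+(aq)]^2 / [Pd2+(aq)]^3 = 10.2, so log Q = 1.009 and E = +1.24 − (0.0592/6)(1.009) = +1.2300 V.
ΔG = −nFE = −(6)(96485)(+1.2300) J/mol = −712 kJ/mol.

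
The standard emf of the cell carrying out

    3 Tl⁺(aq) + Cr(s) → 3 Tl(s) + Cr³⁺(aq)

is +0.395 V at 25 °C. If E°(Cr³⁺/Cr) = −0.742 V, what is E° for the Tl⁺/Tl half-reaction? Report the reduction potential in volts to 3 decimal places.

In the reaction as written the Tl⁺/Tl couple is reduced (cathode) and Cr³⁺/Cr is oxidized (anode), so E°cell = E°(Tl⁺/Tl) − E°(Cr³⁺/Cr).
E°(Tl⁺/Tl) = E°cell + E°(anode) = +0.395 + (−0.742) = −0.347 V.

−0.347 V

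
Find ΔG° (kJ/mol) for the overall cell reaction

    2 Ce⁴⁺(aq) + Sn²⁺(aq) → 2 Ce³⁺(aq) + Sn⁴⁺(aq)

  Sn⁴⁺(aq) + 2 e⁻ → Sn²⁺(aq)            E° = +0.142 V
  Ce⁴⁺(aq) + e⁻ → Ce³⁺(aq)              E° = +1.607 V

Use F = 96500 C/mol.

In the reaction as written Ce⁴⁺(aq) is reduced, so the Ce⁴⁺/Ce³⁺ couple is the cathode and Sn⁴⁺/Sn²⁺ is the anode.
E°cell = +1.607 − (+0.142) = +1.465 V; balancing electrons gives n = 2.
ΔG° = −nFE°cell = −(2)(96500)(+1.465) J/mol = −283 kJ/mol.

−283 kJ/mol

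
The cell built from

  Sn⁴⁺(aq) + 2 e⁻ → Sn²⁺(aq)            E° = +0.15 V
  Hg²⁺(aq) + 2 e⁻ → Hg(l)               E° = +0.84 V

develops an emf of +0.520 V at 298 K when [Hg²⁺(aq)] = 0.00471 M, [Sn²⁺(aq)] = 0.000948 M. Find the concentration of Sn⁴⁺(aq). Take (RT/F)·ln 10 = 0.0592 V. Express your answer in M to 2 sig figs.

The Hg²⁺/Hg couple has the larger reduction potential, so it is the cathode: E°cell = +0.84 − (+0.15) = +0.69 V and n = 2.
From the Nernst equation, log Q = n(E° − E)/0.0592 = 2·(+0.69 − (+0.520))/0.0592 = 5.743.
The balanced reaction is Hg²⁺(aq) + Sn²⁺(aq) → Hg(l) + Sn⁴⁺(aq), so Q = [Sn⁴⁺(aq)] / ([Hg²⁺(aq)]·[Sn²⁺(aq)]).
Substituting the known concentrations and solving, log [Sn⁴⁺(aq)] = 0.393 and [Sn⁴⁺(aq)] = 2.5 M.

2.5 M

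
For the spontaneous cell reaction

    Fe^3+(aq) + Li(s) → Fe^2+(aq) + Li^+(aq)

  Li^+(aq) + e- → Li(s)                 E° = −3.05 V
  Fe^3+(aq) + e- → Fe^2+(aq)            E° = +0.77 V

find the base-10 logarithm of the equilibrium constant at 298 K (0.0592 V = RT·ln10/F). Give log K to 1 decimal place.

log K = 64.5

The Fe³⁺/Fe²⁺ couple is reduced (cathode); E°cell = +0.77 − (−3.05) = +3.82 V with n = 1.
At equilibrium E = 0, so log K = nE°cell / 0.0592 = (1)(+3.82) / 0.0592 = 64.5.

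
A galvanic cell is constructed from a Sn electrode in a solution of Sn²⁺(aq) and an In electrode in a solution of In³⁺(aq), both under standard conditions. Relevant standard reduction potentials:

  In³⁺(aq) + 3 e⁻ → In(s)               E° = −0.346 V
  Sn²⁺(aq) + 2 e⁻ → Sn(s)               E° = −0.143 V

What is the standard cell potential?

+0.203 V

Of the two couples in this cell, the one with the more positive reduction potential is reduced at the cathode: here that is Sn²⁺/Sn (−0.143 V); In³⁺/In (−0.346 V) is the anode.
E°cell = E°(cathode) − E°(anode) = −0.143 − (−0.346) = +0.203 V.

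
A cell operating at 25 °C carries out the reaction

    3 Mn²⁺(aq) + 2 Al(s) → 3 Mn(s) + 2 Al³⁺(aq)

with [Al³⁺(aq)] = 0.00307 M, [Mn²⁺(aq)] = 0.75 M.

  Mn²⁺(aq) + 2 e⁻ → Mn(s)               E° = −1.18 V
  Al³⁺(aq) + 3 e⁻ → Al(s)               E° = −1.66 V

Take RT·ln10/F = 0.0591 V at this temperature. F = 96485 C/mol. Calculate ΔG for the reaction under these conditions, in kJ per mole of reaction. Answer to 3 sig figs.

−304 kJ/mol

With Mn²⁺/Mn reduced at the cathode, E°cell = −1.18 − (−1.66) = +0.48 V and n = 6.
The reaction quotient is [Al³⁺(aq)]^2 / [Mn²⁺(aq)]^3 = 2.23×10^−5; by Nernst, E = +0.48 − (0.0591/6)(−4.651) = +0.5258 V.
Then ΔG = −nFE = −6 × 96485 × +0.5258 J/mol = −304 kJ/mol.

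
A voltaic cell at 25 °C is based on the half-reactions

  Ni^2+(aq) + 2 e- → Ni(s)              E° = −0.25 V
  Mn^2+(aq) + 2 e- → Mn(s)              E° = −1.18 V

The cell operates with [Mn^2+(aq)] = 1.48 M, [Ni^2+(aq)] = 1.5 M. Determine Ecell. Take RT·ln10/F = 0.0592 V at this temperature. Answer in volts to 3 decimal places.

The Ni²⁺/Ni couple has the more positive E°, so it is the cathode; Mn²⁺/Mn is the anode.
The standard potential is −0.25 − (−1.18) = +0.93 V and the balanced reaction transfers n = 2 electrons.
For the overall reaction Ni^2+(aq) + Mn(s) → Ni(s) + Mn^2+(aq), Q = [Mn^2+(aq)] / [Ni^2+(aq)] = 0.987, giving log Q = −0.006.
Applying E = E° − (RT ln10/nF)·log Q gives +0.93 − (0.0592/2)(−0.006) = +0.930 V.

+0.930 V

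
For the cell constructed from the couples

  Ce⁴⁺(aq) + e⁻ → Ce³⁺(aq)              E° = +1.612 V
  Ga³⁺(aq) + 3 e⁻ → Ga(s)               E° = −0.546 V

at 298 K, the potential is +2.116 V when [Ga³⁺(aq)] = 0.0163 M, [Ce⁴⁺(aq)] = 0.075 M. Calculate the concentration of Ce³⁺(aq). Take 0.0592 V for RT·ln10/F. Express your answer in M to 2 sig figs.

1.5 M

Ce⁴⁺/Ce³⁺ is the cathode (higher E°); E°cell = +1.612 − (−0.546) = +2.158 V with n = 3.
Since E = E° − (0.0592/n)·log Q, log Q = n(E° − E)/0.0592 = 2.128.
Balancing electrons gives 3 Ce⁴⁺(aq) + Ga(s) → 3 Ce³⁺(aq) + Ga³⁺(aq); thus Q = ([Ce³⁺(aq)]^3·[Ga³⁺(aq)]) / [Ce⁴⁺(aq)]^3.
Substituting the known concentrations and solving, log [Ce³⁺(aq)] = 0.180 and [Ce³⁺(aq)] = 1.5 M.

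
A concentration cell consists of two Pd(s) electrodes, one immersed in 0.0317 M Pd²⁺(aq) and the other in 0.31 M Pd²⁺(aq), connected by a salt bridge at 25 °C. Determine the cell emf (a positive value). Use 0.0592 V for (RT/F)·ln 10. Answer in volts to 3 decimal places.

For a concentration cell E°cell = 0, since both electrodes use the same couple.
The compartment with the higher Pd²⁺(aq) concentration (0.31 M) acts as the cathode; ions are reduced there and produced at the dilute (0.0317 M) anode.
With n = 2, Ecell = −(0.0592/2)·log([dilute]/[conc]) = −(0.0592/2)·log(0.0317/0.31) = +0.029 V.

0.029 V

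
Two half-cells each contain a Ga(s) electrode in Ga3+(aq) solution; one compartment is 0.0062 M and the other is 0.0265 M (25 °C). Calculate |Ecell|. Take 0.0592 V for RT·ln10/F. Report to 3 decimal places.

For a concentration cell E°cell = 0, since both electrodes use the same couple.
The compartment with the higher Ga3+(aq) concentration (0.0265 M) acts as the cathode; ions are reduced there and produced at the dilute (0.0062 M) anode.
With n = 3, Ecell = −(0.0592/3)·log([dilute]/[conc]) = −(0.0592/3)·log(0.0062/0.0265) = +0.012 V.

0.012 V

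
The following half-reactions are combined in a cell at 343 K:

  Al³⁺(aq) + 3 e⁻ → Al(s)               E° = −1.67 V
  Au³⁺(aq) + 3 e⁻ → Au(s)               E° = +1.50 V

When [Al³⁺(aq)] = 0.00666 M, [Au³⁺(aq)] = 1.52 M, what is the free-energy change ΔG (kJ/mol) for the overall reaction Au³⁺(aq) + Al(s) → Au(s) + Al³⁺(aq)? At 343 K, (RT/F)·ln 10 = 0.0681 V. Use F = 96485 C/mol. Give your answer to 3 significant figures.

−933 kJ/mol

With Au³⁺/Au reduced at the cathode, E°cell = +1.50 − (−1.67) = +3.17 V and n = 3.
Q = [Al³⁺(aq)] / [Au³⁺(aq)] = 0.00438, so log Q = −2.358 and E = +3.17 − (0.0681/3)(−2.358) = +3.2235 V.
Then ΔG = −nFE = −3 × 96485 × +3.2235 J/mol = −933 kJ/mol.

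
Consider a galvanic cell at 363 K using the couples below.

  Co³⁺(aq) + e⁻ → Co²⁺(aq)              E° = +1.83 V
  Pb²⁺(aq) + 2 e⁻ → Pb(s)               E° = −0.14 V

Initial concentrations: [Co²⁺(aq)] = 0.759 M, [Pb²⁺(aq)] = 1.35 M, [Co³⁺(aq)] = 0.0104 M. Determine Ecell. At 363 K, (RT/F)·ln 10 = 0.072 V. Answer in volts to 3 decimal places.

+1.831 V

The Co³⁺/Co²⁺ couple has the more positive E°, so it is the cathode; Pb²⁺/Pb is the anode.
E°cell = E°cat − E°an = +1.83 − (−0.14) = +1.97 V; n = 2.
The balanced reaction is 2 Co³⁺(aq) + Pb(s) → 2 Co²⁺(aq) + Pb²⁺(aq), so Q = ([Co²⁺(aq)]^2·[Pb²⁺(aq)]) / [Co³⁺(aq)]^2 = 7.19×10^3 and log Q = 3.857.
Applying E = E° − (RT ln10/nF)·log Q gives +1.97 − (0.072/2)(3.857) = +1.831 V.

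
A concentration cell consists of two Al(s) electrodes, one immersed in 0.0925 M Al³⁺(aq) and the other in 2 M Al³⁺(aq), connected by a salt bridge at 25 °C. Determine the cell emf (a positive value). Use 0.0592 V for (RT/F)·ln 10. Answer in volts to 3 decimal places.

0.026 V

For a concentration cell E°cell = 0, since both electrodes use the same couple.
The compartment with the higher Al³⁺(aq) concentration (2 M) acts as the cathode; ions are reduced there and produced at the dilute (0.0925 M) anode.
With n = 3, Ecell = −(0.0592/3)·log([dilute]/[conc]) = −(0.0592/3)·log(0.0925/2) = +0.026 V.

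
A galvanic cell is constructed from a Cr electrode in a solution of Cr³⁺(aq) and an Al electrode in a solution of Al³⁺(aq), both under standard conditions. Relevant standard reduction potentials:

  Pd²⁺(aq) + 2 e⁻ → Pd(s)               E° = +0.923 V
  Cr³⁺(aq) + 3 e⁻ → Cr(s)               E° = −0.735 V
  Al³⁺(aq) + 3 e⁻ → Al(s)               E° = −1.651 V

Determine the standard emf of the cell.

Of the two couples in this cell, the one with the more positive reduction potential is reduced at the cathode: here that is Cr³⁺/Cr (−0.735 V); Al³⁺/Al (−1.651 V) is the anode.
E°cell = E°(cathode) − E°(anode) = −0.735 − (−1.651) = +0.916 V.

+0.916 V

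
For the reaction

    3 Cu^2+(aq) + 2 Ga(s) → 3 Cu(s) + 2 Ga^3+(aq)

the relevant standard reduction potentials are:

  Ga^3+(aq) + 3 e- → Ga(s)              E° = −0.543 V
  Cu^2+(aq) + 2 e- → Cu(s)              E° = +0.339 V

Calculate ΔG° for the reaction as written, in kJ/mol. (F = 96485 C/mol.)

−511 kJ/mol

In the reaction as written Cu^2+(aq) is reduced, so the Cu²⁺/Cu couple is the cathode and Ga³⁺/Ga is the anode.
E°cell = +0.339 − (−0.543) = +0.882 V; balancing electrons gives n = 6.
ΔG° = −nFE°cell = −(6)(96485)(+0.882) J/mol = −511 kJ/mol.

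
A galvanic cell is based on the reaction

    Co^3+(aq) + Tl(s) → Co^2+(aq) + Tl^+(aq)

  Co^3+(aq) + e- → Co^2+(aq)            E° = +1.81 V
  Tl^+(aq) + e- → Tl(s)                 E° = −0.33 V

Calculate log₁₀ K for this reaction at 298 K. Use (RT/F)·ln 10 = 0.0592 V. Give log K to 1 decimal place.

The Co³⁺/Co²⁺ couple is reduced (cathode); E°cell = +1.81 − (−0.33) = +2.14 V with n = 1.
At equilibrium E = 0, so log K = nE°cell / 0.0592 = (1)(+2.14) / 0.0592 = 36.1.

log K = 36.1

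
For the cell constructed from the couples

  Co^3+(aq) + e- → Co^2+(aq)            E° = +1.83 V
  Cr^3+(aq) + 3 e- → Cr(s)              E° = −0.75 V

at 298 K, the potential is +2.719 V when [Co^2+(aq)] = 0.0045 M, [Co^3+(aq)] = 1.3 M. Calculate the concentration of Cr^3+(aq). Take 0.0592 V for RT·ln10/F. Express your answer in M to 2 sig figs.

2.2 M

The Co³⁺/Co²⁺ couple has the larger reduction potential, so it is the cathode: E°cell = +1.83 − (−0.75) = +2.58 V and n = 3.
From the Nernst equation, log Q = n(E° − E)/0.0592 = 3·(+2.58 − (+2.719))/0.0592 = −7.044.
Balancing electrons gives 3 Co^3+(aq) + Cr(s) → 3 Co^2+(aq) + Cr^3+(aq); thus Q = ([Co^2+(aq)]^3·[Cr^3+(aq)]) / [Co^3+(aq)]^3.
Substituting the known concentrations and solving, log [Cr^3+(aq)] = 0.338 and [Cr^3+(aq)] = 2.2 M.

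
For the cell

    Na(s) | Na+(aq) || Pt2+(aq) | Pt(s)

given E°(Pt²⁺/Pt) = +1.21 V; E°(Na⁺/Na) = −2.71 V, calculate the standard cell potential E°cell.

By convention the left-hand electrode in cell notation is the anode (oxidation) and the right-hand electrode is the cathode (reduction).
E°cell = E°(right) − E°(left) = +1.21 − (−2.71) = +3.92 V.

+3.92 V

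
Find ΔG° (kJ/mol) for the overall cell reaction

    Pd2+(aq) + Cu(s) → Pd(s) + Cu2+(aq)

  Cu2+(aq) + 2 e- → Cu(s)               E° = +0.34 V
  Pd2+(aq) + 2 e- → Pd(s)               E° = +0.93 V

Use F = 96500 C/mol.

In the reaction as written Pd2+(aq) is reduced, so the Pd²⁺/Pd couple is the cathode and Cu²⁺/Cu is the anode.
E°cell = +0.93 − (+0.34) = +0.59 V; balancing electrons gives n = 2.
ΔG° = −nFE°cell = −(2)(96500)(+0.59) J/mol = −114 kJ/mol.

−114 kJ/mol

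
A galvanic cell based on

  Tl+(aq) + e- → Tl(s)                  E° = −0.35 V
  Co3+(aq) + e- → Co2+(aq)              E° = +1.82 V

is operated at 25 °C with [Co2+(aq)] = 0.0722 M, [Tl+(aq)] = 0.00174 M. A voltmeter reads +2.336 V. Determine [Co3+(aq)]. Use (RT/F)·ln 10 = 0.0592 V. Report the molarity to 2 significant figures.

The Co³⁺/Co²⁺ couple has the larger reduction potential, so it is the cathode: E°cell = +1.82 − (−0.35) = +2.17 V and n = 1.
Since E = E° − (0.0592/n)·log Q, log Q = n(E° − E)/0.0592 = −2.804.
Balancing electrons gives Co3+(aq) + Tl(s) → Co2+(aq) + Tl+(aq); thus Q = ([Co2+(aq)]·[Tl+(aq)]) / [Co3+(aq)].
Substituting the known concentrations and solving, log [Co3+(aq)] = −1.097 and [Co3+(aq)] = 0.080 M.

0.080 M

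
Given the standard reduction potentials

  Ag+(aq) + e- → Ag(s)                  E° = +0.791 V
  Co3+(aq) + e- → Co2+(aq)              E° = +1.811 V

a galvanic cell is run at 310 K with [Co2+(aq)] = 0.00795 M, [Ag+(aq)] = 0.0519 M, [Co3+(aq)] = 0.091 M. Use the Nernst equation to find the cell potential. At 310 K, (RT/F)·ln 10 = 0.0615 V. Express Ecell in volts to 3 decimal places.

Since E°(Co³⁺/Co²⁺) > E°(Ag⁺/Ag), Co³⁺/Co²⁺ serves as the cathode.
The standard potential is +1.811 − (+0.791) = +1.020 V and the balanced reaction transfers n = 1 electron.
Balancing gives Co3+(aq) + Ag(s) → Co2+(aq) + Ag+(aq); hence Q = ([Co2+(aq)]·[Ag+(aq)]) / [Co3+(aq)] = 0.00453 (log Q = −2.344).
Applying E = E° − (RT ln10/nF)·log Q gives +1.020 − (0.0615/1)(−2.344) = +1.164 V.

+1.164 V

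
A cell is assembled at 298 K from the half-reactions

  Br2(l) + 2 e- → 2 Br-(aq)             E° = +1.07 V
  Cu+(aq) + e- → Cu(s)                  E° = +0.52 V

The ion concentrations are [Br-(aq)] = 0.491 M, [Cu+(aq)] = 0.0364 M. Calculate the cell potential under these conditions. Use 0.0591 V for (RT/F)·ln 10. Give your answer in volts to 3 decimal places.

Since E°(Br₂/Br⁻) > E°(Cu⁺/Cu), Br₂/Br⁻ serves as the cathode.
The standard potential is +1.07 − (+0.52) = +0.55 V and the balanced reaction transfers n = 2 electrons.
Balancing gives Br2(l) + 2 Cu(s) → 2 Br-(aq) + 2 Cu+(aq); hence Q = [Br-(aq)]^2·[Cu+(aq)]^2 = 0.000319 (log Q = −3.496).
By the Nernst equation, E = +0.55 − (0.0591/2)·(−3.496) = +0.653 V.

+0.653 V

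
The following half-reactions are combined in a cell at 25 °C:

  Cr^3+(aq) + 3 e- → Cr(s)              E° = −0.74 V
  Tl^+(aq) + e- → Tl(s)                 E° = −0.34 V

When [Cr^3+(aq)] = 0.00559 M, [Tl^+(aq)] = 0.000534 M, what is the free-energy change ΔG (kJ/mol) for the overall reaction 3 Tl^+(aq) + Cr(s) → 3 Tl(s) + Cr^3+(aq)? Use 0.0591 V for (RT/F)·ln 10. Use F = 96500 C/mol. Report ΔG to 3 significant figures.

E°cell = −0.34 − (−0.74) = +0.40 V; the balanced reaction transfers n = 3 electrons.
Here Q = [Cr^3+(aq)] / [Tl^+(aq)]^3 = 3.67×10^7 (log Q = 7.565), giving E = +0.40 − (0.0591/3)·(7.565) = +0.2510 V.
Then ΔG = −nFE = −3 × 96500 × +0.2510 J/mol = −72.7 kJ/mol.

−72.7 kJ/mol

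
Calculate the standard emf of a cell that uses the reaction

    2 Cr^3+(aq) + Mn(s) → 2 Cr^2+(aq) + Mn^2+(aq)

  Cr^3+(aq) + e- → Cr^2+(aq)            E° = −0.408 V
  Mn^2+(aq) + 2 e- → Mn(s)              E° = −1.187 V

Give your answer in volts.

Cr^3+(aq) gains electrons, so the Cr³⁺/Cr²⁺ couple is the cathode; the Mn²⁺/Mn couple is the anode.
E°cell = E°(cathode) − E°(anode) = −0.408 − (−1.187) = +0.779 V.
The positive value indicates the reaction is spontaneous as written.

+0.779 V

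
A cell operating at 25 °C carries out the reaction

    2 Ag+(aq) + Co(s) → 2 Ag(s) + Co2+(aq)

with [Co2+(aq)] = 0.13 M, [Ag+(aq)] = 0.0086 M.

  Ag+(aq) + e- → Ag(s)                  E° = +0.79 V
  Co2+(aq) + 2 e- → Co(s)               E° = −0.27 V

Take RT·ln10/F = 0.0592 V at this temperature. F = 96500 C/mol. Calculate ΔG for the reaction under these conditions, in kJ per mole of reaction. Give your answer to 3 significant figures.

E°cell = +0.79 − (−0.27) = +1.06 V; the balanced reaction transfers n = 2 electrons.
Here Q = [Co2+(aq)] / [Ag+(aq)]^2 = 1.76×10^3 (log Q = 3.245), giving E = +1.06 − (0.0592/2)·(3.245) = +0.9639 V.
Then ΔG = −nFE = −2 × 96500 × +0.9639 J/mol = −186 kJ/mol.

−186 kJ/mol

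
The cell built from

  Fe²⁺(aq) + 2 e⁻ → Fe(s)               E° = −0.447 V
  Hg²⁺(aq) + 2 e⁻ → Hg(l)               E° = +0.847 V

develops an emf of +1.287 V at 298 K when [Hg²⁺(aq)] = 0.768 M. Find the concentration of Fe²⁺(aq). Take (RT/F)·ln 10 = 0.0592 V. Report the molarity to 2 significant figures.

With Hg²⁺/Hg at the cathode and Fe²⁺/Fe at the anode, E°cell = +0.847 − (−0.447) = +1.294 V (n = 2).
Rearranging E = E° − (0.0592/n)·log Q gives log Q = 2(+1.294 − (+1.287))/0.0592 = 0.236.
For Hg²⁺(aq) + Fe(s) → Hg(l) + Fe²⁺(aq), the reaction quotient is Q = [Fe²⁺(aq)] / [Hg²⁺(aq)].
Isolating [Fe²⁺(aq)] in Q = 10^{0.236} yields log [Fe²⁺(aq)] = 0.121, i.e. 1.3 M.

1.3 M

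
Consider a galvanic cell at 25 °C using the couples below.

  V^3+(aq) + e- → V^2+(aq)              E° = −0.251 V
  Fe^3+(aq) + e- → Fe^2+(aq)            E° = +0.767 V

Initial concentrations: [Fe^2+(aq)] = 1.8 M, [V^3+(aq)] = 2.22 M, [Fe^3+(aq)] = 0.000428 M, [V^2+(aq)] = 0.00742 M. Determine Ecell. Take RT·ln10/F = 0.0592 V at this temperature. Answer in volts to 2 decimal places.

Since E°(Fe³⁺/Fe²⁺) > E°(V³⁺/V²⁺), Fe³⁺/Fe²⁺ serves as the cathode.
E°cell = +0.767 − (−0.251) = +1.018 V, with n = 1 electron transferred.
The balanced reaction is Fe^3+(aq) + V^2+(aq) → Fe^2+(aq) + V^3+(aq), so Q = ([Fe^2+(aq)]·[V^3+(aq)]) / ([Fe^3+(aq)]·[V^2+(aq)]) = 1.26×10^6 and log Q = 6.100.
E = E° − (0.0592/n)·log Q = +1.018 − (0.0592/1)(6.100) = +0.66 V.

+0.66 V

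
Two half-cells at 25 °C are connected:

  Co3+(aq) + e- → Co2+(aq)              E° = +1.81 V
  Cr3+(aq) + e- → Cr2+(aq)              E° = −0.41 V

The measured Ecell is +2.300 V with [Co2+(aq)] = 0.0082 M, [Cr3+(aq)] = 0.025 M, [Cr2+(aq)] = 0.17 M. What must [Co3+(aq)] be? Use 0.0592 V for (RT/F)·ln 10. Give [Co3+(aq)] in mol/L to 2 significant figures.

0.027 M

The Co³⁺/Co²⁺ couple has the larger reduction potential, so it is the cathode: E°cell = +1.81 − (−0.41) = +2.22 V and n = 1.
From the Nernst equation, log Q = n(E° − E)/0.0592 = 1·(+2.22 − (+2.300))/0.0592 = −1.351.
Balancing electrons gives Co3+(aq) + Cr2+(aq) → Co2+(aq) + Cr3+(aq); thus Q = ([Co2+(aq)]·[Cr3+(aq)]) / ([Co3+(aq)]·[Cr2+(aq)]).
Substituting the known concentrations and solving, log [Co3+(aq)] = −1.568 and [Co3+(aq)] = 0.027 M.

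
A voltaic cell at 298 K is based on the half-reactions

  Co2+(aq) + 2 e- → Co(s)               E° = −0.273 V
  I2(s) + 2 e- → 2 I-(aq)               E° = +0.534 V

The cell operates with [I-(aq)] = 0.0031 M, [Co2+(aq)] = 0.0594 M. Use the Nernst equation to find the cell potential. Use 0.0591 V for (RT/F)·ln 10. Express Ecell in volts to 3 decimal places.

+0.991 V

The I₂/I⁻ couple has the more positive E°, so it is the cathode; Co²⁺/Co is the anode.
The standard potential is +0.534 − (−0.273) = +0.807 V and the balanced reaction transfers n = 2 electrons.
Balancing gives I2(s) + Co(s) → 2 I-(aq) + Co2+(aq); hence Q = [I-(aq)]^2·[Co2+(aq)] = 5.71×10^−7 (log Q = −6.243).
E = E° − (0.0591/n)·log Q = +0.807 − (0.0591/2)(−6.243) = +0.991 V.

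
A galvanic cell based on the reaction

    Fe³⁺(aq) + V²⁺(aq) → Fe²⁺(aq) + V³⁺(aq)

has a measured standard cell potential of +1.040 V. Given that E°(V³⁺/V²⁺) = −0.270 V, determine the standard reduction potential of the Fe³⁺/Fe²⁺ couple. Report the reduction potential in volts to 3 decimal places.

In the reaction as written the Fe³⁺/Fe²⁺ couple is reduced (cathode) and V³⁺/V²⁺ is oxidized (anode), so E°cell = E°(Fe³⁺/Fe²⁺) − E°(V³⁺/V²⁺).
E°(Fe³⁺/Fe²⁺) = E°cell + E°(anode) = +1.040 + (−0.270) = +0.770 V.

+0.770 V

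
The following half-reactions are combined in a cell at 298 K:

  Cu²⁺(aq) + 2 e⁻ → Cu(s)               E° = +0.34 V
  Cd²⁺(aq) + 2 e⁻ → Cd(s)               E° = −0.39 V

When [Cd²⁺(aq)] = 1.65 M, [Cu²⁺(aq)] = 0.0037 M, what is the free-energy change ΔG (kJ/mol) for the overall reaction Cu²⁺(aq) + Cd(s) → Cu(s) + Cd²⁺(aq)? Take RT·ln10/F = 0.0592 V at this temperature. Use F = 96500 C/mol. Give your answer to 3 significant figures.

With Cu²⁺/Cu reduced at the cathode, E°cell = +0.34 − (−0.39) = +0.73 V and n = 2.
Q = [Cd²⁺(aq)] / [Cu²⁺(aq)] = 446, so log Q = 2.649 and E = +0.73 − (0.0592/2)(2.649) = +0.6516 V.
ΔG = −nFE = −(2)(96500)(+0.6516) J/mol = −126 kJ/mol.

−126 kJ/mol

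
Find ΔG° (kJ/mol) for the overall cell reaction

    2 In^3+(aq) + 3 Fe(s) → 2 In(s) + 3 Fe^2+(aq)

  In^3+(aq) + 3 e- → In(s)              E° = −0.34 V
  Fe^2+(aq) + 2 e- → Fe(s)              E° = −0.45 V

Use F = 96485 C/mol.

−63.7 kJ/mol

In the reaction as written In^3+(aq) is reduced, so the In³⁺/In couple is the cathode and Fe²⁺/Fe is the anode.
E°cell = −0.34 − (−0.45) = +0.11 V; balancing electrons gives n = 6.
ΔG° = −nFE°cell = −(6)(96485)(+0.11) J/mol = −63.7 kJ/mol.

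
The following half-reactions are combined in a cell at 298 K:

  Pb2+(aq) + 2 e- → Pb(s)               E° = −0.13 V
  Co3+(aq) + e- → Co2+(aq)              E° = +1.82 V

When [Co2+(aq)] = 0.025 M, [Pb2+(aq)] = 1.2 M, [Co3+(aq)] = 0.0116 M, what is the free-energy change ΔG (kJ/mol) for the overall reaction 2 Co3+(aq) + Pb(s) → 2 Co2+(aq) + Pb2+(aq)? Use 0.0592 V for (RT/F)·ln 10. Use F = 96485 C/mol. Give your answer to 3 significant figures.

With Co³⁺/Co²⁺ reduced at the cathode, E°cell = +1.82 − (−0.13) = +1.95 V and n = 2.
Here Q = ([Co2+(aq)]^2·[Pb2+(aq)]) / [Co3+(aq)]^2 = 5.57 (log Q = 0.746), giving E = +1.95 − (0.0592/2)·(0.746) = +1.9279 V.
Finally ΔG = −nFE = −(2)(96485 C/mol)(+1.9279 V) = −372 kJ/mol.

−372 kJ/mol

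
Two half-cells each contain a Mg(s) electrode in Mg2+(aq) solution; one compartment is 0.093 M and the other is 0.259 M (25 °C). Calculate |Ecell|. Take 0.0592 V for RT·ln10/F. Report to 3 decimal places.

For a concentration cell E°cell = 0, since both electrodes use the same couple.
The compartment with the higher Mg2+(aq) concentration (0.259 M) acts as the cathode; ions are reduced there and produced at the dilute (0.093 M) anode.
With n = 2, Ecell = −(0.0592/2)·log([dilute]/[conc]) = −(0.0592/2)·log(0.093/0.259) = +0.013 V.

0.013 V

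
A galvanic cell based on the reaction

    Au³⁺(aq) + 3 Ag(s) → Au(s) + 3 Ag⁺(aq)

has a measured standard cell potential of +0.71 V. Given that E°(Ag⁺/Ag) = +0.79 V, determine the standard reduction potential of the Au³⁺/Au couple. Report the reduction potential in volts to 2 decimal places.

+1.50 V

In the reaction as written the Au³⁺/Au couple is reduced (cathode) and Ag⁺/Ag is oxidized (anode), so E°cell = E°(Au³⁺/Au) − E°(Ag⁺/Ag).
E°(Au³⁺/Au) = E°cell + E°(anode) = +0.71 + (+0.79) = +1.50 V.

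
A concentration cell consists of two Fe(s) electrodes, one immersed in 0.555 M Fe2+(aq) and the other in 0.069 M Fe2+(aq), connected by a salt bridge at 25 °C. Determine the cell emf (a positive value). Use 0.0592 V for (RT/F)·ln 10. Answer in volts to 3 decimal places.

0.027 V

For a concentration cell E°cell = 0, since both electrodes use the same couple.
The compartment with the higher Fe2+(aq) concentration (0.555 M) acts as the cathode; ions are reduced there and produced at the dilute (0.069 M) anode.
With n = 2, Ecell = −(0.0592/2)·log([dilute]/[conc]) = −(0.0592/2)·log(0.069/0.555) = +0.027 V.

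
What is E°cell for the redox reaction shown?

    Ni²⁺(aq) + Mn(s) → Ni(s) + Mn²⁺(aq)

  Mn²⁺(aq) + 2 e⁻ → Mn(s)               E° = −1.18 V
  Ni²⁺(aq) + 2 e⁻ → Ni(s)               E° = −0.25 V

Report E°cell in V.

+0.93 V

In the reaction as written, Ni²⁺(aq) is reduced (cathode) and Mn²⁺(aq) is produced by oxidation at the anode.
E°cell = E°(cathode) − E°(anode) = −0.25 − (−1.18) = +0.93 V.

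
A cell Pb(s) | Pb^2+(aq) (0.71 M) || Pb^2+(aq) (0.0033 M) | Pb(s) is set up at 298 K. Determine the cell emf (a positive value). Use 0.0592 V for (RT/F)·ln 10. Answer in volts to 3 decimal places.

For a concentration cell E°cell = 0, since both electrodes use the same couple.
The compartment with the higher Pb^2+(aq) concentration (0.71 M) acts as the cathode; ions are reduced there and produced at the dilute (0.0033 M) anode.
With n = 2, Ecell = −(0.0592/2)·log([dilute]/[conc]) = −(0.0592/2)·log(0.0033/0.71) = +0.069 V.

0.069 V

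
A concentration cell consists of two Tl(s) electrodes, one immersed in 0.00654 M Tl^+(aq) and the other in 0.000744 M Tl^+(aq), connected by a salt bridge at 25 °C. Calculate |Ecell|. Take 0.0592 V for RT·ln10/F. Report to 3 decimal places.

For a concentration cell E°cell = 0, since both electrodes use the same couple.
The compartment with the higher Tl^+(aq) concentration (0.00654 M) acts as the cathode; ions are reduced there and produced at the dilute (0.000744 M) anode.
With n = 1, Ecell = −(0.0592/1)·log([dilute]/[conc]) = −(0.0592/1)·log(0.000744/0.00654) = +0.056 V.

0.056 V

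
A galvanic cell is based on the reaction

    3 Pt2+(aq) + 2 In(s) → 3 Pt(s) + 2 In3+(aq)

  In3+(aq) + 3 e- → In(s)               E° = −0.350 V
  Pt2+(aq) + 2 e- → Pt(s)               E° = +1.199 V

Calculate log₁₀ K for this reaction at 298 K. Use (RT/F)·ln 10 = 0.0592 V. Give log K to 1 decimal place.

The Pt²⁺/Pt couple is reduced (cathode); E°cell = +1.199 − (−0.350) = +1.549 V with n = 6.
At equilibrium E = 0, so log K = nE°cell / 0.0592 = (6)(+1.549) / 0.0592 = 157.0.

log K = 157.0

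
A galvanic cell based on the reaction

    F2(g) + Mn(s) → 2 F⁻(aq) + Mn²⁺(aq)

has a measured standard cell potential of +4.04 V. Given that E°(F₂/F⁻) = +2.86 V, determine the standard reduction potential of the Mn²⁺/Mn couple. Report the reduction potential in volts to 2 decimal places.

In the reaction as written the F₂/F⁻ couple is reduced (cathode) and Mn²⁺/Mn is oxidized (anode), so E°cell = E°(F₂/F⁻) − E°(Mn²⁺/Mn).
E°(Mn²⁺/Mn) = E°(cathode) − E°cell = +2.86 − (+4.04) = −1.18 V.

−1.18 V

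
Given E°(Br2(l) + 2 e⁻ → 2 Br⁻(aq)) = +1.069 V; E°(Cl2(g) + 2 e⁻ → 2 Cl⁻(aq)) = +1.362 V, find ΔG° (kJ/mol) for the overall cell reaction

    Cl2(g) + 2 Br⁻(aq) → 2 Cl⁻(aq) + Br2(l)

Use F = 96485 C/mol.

In the reaction as written Cl2(g) is reduced, so the Cl₂/Cl⁻ couple is the cathode and Br₂/Br⁻ is the anode.
E°cell = +1.362 − (+1.069) = +0.293 V; balancing electrons gives n = 2.
ΔG° = −nFE°cell = −(2)(96485)(+0.293) J/mol = −56.5 kJ/mol.

−56.5 kJ/mol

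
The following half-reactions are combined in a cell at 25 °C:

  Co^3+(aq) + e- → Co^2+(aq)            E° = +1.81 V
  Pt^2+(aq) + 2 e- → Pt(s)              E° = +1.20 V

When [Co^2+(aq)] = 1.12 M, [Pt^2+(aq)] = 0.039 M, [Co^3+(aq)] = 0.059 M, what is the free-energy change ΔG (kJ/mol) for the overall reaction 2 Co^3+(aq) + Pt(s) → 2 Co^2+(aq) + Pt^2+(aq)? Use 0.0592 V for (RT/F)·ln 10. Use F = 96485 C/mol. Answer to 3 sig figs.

−111 kJ/mol

The standard cell potential is +1.81 − (+1.20) = +0.61 V, with n = 2 electrons in the balanced equation.
The reaction quotient is ([Co^2+(aq)]^2·[Pt^2+(aq)]) / [Co^3+(aq)]^2 = 14.1; by Nernst, E = +0.61 − (0.0592/2)(1.148) = +0.5760 V.
ΔG = −nFE = −(2)(96485)(+0.5760) J/mol = −111 kJ/mol.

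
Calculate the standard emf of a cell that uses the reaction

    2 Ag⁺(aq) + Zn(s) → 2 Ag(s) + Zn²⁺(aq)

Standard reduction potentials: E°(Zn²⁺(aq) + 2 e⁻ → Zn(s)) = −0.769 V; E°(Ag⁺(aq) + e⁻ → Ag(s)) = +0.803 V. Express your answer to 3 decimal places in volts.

Ag⁺(aq) gains electrons, so the Ag⁺/Ag couple is the cathode; the Zn²⁺/Zn couple is the anode.
E°cell = E°(cathode) − E°(anode) = +0.803 − (−0.769) = +1.572 V.
The positive value indicates the reaction is spontaneous as written.

+1.572 V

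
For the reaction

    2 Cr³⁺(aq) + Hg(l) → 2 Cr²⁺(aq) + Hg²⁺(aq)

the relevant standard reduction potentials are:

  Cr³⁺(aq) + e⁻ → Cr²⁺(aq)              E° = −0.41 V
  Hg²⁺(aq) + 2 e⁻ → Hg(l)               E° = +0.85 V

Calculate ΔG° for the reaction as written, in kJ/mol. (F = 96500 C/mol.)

+243 kJ/mol

In the reaction as written Cr³⁺(aq) is reduced, so the Cr³⁺/Cr²⁺ couple is the cathode and Hg²⁺/Hg is the anode.
E°cell = −0.41 − (+0.85) = −1.26 V; balancing electrons gives n = 2.
ΔG° = −nFE°cell = −(2)(96500)(−1.26) J/mol = +243 kJ/mol.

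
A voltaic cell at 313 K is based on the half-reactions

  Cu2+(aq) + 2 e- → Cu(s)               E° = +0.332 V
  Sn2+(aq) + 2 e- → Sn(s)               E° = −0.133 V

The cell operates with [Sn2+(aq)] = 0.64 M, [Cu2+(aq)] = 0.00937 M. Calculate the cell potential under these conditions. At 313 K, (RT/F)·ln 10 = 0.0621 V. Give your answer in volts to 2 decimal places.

+0.41 V

The Cu²⁺/Cu couple has the more positive E°, so it is the cathode; Sn²⁺/Sn is the anode.
E°cell = +0.332 − (−0.133) = +0.465 V, with n = 2 electrons transferred.
The balanced reaction is Cu2+(aq) + Sn(s) → Cu(s) + Sn2+(aq), so Q = [Sn2+(aq)] / [Cu2+(aq)] = 68.3 and log Q = 1.834.
E = E° − (0.0621/n)·log Q = +0.465 − (0.0621/2)(1.834) = +0.41 V.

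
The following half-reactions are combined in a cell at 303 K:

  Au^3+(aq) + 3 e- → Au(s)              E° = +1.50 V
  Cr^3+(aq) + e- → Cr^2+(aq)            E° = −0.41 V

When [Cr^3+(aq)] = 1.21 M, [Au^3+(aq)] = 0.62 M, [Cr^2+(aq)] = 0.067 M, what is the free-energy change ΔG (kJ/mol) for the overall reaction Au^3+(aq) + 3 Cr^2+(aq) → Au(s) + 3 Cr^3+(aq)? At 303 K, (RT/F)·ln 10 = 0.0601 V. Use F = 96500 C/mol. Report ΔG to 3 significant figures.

The standard cell potential is +1.50 − (−0.41) = +1.91 V, with n = 3 electrons in the balanced equation.
Here Q = [Cr^3+(aq)]^3 / ([Au^3+(aq)]·[Cr^2+(aq)]^3) = 9.5×10^3 (log Q = 3.978), giving E = +1.91 − (0.0601/3)·(3.978) = +1.8303 V.
Finally ΔG = −nFE = −(3)(96500 C/mol)(+1.8303 V) = −530 kJ/mol.

−530 kJ/mol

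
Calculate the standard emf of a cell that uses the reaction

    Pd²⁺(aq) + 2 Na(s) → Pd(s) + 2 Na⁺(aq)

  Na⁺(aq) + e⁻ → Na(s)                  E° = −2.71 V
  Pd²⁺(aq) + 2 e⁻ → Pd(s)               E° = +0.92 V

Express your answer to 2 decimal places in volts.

+3.63 V

In the reaction as written, Pd²⁺(aq) is reduced (cathode) and Na⁺(aq) is produced by oxidation at the anode.
E°cell = E°(cathode) − E°(anode) = +0.92 − (−2.71) = +3.63 V.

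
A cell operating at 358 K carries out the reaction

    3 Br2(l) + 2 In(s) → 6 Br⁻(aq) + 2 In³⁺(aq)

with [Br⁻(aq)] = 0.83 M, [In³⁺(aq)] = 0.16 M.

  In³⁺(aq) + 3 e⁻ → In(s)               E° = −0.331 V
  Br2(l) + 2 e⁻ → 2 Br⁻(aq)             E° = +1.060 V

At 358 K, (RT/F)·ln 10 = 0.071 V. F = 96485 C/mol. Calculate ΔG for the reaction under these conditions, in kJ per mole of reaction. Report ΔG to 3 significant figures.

−820 kJ/mol

E°cell = +1.060 − (−0.331) = +1.391 V; the balanced reaction transfers n = 6 electrons.
Q = [Br⁻(aq)]^6·[In³⁺(aq)]^2 = 0.00837, so log Q = −2.077 and E = +1.391 − (0.071/6)(−2.077) = +1.4156 V.
Then ΔG = −nFE = −6 × 96485 × +1.4156 J/mol = −820 kJ/mol.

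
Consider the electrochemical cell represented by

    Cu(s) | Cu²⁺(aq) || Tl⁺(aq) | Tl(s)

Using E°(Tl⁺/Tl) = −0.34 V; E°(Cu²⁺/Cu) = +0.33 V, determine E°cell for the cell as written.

By convention the left-hand electrode in cell notation is the anode (oxidation) and the right-hand electrode is the cathode (reduction).
E°cell = E°(right) − E°(left) = −0.34 − (+0.33) = −0.67 V.
The negative sign shows that, as written, the cell would require an external voltage to drive the reaction.

−0.67 V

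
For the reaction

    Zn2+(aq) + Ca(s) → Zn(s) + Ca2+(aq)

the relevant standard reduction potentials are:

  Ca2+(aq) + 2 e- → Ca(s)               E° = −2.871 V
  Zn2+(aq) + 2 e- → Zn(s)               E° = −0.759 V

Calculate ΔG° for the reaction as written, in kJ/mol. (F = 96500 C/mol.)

−408 kJ/mol

In the reaction as written Zn2+(aq) is reduced, so the Zn²⁺/Zn couple is the cathode and Ca²⁺/Ca is the anode.
E°cell = −0.759 − (−2.871) = +2.112 V; balancing electrons gives n = 2.
ΔG° = −nFE°cell = −(2)(96500)(+2.112) J/mol = −408 kJ/mol.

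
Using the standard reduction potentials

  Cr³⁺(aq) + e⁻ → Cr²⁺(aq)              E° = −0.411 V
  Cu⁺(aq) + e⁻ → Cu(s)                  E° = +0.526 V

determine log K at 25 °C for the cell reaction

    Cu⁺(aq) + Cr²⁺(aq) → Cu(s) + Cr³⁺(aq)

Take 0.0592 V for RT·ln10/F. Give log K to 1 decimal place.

log K = 15.8

The Cu⁺/Cu couple is reduced (cathode); E°cell = +0.526 − (−0.411) = +0.937 V with n = 1.
At equilibrium E = 0, so log K = nE°cell / 0.0592 = (1)(+0.937) / 0.0592 = 15.8.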